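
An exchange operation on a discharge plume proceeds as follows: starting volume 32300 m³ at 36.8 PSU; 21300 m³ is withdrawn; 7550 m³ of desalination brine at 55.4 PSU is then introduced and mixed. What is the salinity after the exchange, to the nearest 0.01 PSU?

44.37 PSU

Remaining after removal: 11,000 m³ at 36.8 PSU (salt = 404,800)
After addition: salt = 404,800 + 7,550×55.4 = 823,070; volume = 18,550 m³
S = 823,070 / 18,550 = 44.3704 PSU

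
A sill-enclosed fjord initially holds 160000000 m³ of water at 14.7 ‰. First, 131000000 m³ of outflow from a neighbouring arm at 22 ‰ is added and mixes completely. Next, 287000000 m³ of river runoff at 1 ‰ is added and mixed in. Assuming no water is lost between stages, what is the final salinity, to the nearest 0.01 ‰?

Total salt / total volume:
Initial salt = 160,000,000×14.7 = 2,352,000,000
After stage 1: salt = 2,352,000,000 + 131,000,000×22 = 5,234,000,000; volume = 291,000,000 m³; S = 17.986 ‰
After stage 2: salt = 5,234,000,000 + 287,000,000×1 = 5,521,000,000; volume = 578,000,000 m³
S = 5,521,000,000 / 578,000,000 = 9.5519 ‰

9.55 ‰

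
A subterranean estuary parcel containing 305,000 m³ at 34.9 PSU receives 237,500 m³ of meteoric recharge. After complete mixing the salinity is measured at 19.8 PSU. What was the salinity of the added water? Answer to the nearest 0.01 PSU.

Salt balance: 305,000×34.9 + 237,500×S = 542,500×19.8
10,644,500 + 237,500·S = 10,741,500
S = (10,741,500 − 10,644,500) / 237,500 = 0.4084 PSU

0.41 PSU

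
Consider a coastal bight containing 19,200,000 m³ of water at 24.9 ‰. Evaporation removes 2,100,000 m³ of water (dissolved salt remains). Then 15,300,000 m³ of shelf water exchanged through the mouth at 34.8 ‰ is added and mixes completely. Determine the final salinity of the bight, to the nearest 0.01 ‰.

After evaporation: salt = 19,200,000×24.9 = 478,080,000; volume = 19,200,000 − 2,100,000 = 17,100,000 m³
After mixing: salt = 478,080,000 + 15,300,000×34.8 = 1,010,520,000; volume = 17,100,000 + 15,300,000 = 32,400,000 m³
S = 1,010,520,000 / 32,400,000 = 31.1889 ‰

31.19 ‰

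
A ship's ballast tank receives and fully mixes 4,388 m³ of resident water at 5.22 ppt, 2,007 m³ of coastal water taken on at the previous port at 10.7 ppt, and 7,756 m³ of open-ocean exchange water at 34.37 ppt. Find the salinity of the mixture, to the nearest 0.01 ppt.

21.97 ppt

Conserving salt mass:
salt = 4,388×5.22 + 2,007×10.7 + 7,756×34.37 = 22,905.36 + 21,474.9 + 266,573.72 = 310,953.98
volume = 4,388 + 2,007 + 7,756 = 14,151 m³
S = 310,953.98 / 14,151 = 21.974 ppt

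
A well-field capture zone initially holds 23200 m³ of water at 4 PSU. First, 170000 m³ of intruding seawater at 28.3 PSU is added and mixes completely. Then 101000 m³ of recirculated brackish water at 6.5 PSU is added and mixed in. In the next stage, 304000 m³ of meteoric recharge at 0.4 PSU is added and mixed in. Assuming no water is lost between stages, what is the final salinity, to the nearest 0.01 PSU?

9.50 PSU

By conservation of dissolved salt,
Initial salt = 23,200×4 = 92,800
After stage 1: salt = 92,800 + 170,000×28.3 = 4,903,800; volume = 193,200 m³; S = 25.382 PSU
After stage 2: salt = 4,903,800 + 101,000×6.5 = 5,560,300; volume = 294,200 m³; S = 18.9 PSU
After stage 3: salt = 5,560,300 + 304,000×0.4 = 5,681,900; volume = 598,200 m³
S = 5,681,900 / 598,200 = 9.4983 PSU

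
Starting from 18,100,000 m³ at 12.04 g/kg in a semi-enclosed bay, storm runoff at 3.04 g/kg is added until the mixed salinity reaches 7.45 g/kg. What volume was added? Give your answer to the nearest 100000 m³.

Salt balance: 18,100,000×12.04 + V×3.04 = (18,100,000+V)×7.45
217,924,000 + 3.04V = 134,845,000 + 7.45V
83,079,000 = 4.41V
V = 18,838,775.51 m³

18800000 m³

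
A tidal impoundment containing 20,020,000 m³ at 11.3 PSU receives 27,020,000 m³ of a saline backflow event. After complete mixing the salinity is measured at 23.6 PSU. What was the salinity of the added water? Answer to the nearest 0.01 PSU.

32.71 PSU

Salt balance: 20,020,000×11.3 + 27,020,000×S = 47,040,000×23.6
226,226,000 + 27,020,000·S = 1,110,144,000
S = (1,110,144,000 − 226,226,000) / 27,020,000 = 32.7135 PSU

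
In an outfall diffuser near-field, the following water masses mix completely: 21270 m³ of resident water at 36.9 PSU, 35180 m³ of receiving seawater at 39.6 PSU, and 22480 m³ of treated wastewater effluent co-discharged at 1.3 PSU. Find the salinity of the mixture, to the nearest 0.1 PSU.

By conservation of dissolved salt,
salt = 21,270×36.9 + 35,180×39.6 + 22,480×1.3 = 784,863 + 1,393,128 + 29,224 = 2,207,215
volume = 21,270 + 35,180 + 22,480 = 78,930 m³
S = 2,207,215 / 78,930 = 27.964 PSU

28.0 PSU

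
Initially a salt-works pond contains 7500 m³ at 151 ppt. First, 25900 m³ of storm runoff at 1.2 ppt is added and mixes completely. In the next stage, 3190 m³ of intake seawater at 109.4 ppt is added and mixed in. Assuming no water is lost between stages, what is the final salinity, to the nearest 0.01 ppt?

Salt balance:
Initial salt = 7,500×151 = 1,132,500
After stage 1: salt = 1,132,500 + 25,900×1.2 = 1,163,580; volume = 33,400 m³; S = 34.838 ppt
After stage 2: salt = 1,163,580 + 3,190×109.4 = 1,512,566; volume = 36,590 m³
S = 1,512,566 / 36,590 = 41.3382 ppt

41.34 ppt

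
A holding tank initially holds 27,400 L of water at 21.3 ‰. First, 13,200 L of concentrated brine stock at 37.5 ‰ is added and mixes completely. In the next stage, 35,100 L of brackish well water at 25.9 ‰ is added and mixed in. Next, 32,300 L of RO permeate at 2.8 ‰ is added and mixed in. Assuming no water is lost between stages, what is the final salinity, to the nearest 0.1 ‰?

Total salt / total volume:
Initial salt = 27,400×21.3 = 583,620
After stage 1: salt = 583,620 + 13,200×37.5 = 1,078,620; volume = 40,600 L; S = 26.567 ‰
After stage 2: salt = 1,078,620 + 35,100×25.9 = 1,987,710; volume = 75,700 L; S = 26.258 ‰
After stage 3: salt = 1,987,710 + 32,300×2.8 = 2,078,150; volume = 108,000 L
S = 2,078,150 / 108,000 = 19.2421 ‰

19.2 ‰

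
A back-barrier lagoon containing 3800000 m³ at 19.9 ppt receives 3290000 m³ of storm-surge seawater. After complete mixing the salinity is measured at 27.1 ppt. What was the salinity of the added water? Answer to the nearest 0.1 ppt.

35.4 ppt

Salt balance: 3,800,000×19.9 + 3,290,000×S = 7,090,000×27.1
75,620,000 + 3,290,000·S = 192,139,000
S = (192,139,000 − 75,620,000) / 3,290,000 = 35.4161 ppt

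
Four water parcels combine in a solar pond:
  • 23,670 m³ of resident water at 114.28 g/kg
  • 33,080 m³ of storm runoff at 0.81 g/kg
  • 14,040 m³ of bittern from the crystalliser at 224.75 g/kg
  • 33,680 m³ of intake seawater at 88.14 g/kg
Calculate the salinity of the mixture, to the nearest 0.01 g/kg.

Salt balance:
salt = 23,670×114.28 + 33,080×0.81 + 14,040×224.75 + 33,680×88.14 = 2,705,007.6 + 26,794.8 + 3,155,490 + 2,968,555.2 = 8,855,847.6
volume = 23,670 + 33,080 + 14,040 + 33,680 = 104,470 m³
S = 8,855,847.6 / 104,470 = 84.7693 g/kg

84.77 g/kg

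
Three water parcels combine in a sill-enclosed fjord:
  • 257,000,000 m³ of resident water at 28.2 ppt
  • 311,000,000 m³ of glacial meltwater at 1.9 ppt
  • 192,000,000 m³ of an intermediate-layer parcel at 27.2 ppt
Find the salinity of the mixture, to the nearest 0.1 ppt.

Conserving salt mass:
salt = 257,000,000×28.2 + 311,000,000×1.9 + 192,000,000×27.2 = 7,247,400,000 + 590,900,000 + 5,222,400,000 = 13,060,700,000
volume = 257,000,000 + 311,000,000 + 192,000,000 = 760,000,000 m³
S = 13,060,700,000 / 760,000,000 = 17.185 ppt

17.2 ppt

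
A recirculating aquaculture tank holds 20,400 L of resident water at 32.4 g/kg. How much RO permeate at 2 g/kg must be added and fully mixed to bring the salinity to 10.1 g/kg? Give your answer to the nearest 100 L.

Salt balance: 20,400×32.4 + V×2 = (20,400+V)×10.1
660,960 + 2V = 206,040 + 10.1V
454,920 = 8.1V
V = 56,162.96 L

56200 L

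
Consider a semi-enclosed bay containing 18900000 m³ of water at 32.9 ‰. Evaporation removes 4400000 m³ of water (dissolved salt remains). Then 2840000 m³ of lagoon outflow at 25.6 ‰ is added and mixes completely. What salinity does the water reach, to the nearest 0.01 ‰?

After evaporation: salt = 18,900,000×32.9 = 621,810,000; volume = 18,900,000 − 4,400,000 = 14,500,000 m³
After mixing: salt = 621,810,000 + 2,840,000×25.6 = 694,514,000; volume = 14,500,000 + 2,840,000 = 17,340,000 m³
S = 694,514,000 / 17,340,000 = 40.0527 ‰

40.05 ‰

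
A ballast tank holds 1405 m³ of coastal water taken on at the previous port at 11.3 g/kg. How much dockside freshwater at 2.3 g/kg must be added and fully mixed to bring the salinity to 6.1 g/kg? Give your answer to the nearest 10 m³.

1920 m³

Salt balance: 1,405×11.3 + V×2.3 = (1,405+V)×6.1
15,876.5 + 2.3V = 8,570.5 + 6.1V
7,306 = 3.8V
V = 1,922.63 m³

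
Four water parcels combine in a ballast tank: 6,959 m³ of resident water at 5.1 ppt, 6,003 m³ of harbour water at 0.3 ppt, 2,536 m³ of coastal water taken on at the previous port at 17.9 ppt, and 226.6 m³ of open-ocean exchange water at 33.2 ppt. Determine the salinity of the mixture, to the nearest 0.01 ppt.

5.74 ppt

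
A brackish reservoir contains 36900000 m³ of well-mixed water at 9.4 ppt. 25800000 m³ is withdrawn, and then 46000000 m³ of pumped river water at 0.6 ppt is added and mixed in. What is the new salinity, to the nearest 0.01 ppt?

Remaining after removal: 11,100,000 m³ at 9.4 ppt (salt = 104,340,000)
After addition: salt = 104,340,000 + 46,000,000×0.6 = 131,940,000; volume = 57,100,000 m³
S = 131,940,000 / 57,100,000 = 2.3107 ppt

2.31 ppt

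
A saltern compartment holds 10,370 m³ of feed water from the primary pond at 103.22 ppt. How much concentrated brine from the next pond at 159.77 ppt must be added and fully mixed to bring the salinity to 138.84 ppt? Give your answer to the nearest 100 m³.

17600 m³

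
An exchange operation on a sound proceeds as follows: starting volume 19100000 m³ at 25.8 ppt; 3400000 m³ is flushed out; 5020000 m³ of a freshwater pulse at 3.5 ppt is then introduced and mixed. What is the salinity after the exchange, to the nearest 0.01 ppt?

20.40 ppt

Remaining after removal: 15,700,000 m³ at 25.8 ppt (salt = 405,060,000)
After addition: salt = 405,060,000 + 5,020,000×3.5 = 422,630,000; volume = 20,720,000 m³
S = 422,630,000 / 20,720,000 = 20.3972 ppt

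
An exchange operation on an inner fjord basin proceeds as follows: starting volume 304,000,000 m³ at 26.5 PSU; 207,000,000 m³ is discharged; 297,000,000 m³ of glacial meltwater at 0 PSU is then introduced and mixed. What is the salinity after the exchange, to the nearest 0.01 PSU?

6.52 PSU

Remaining after removal: 97,000,000 m³ at 26.5 PSU (salt = 2,570,500,000)
After addition: salt = 2,570,500,000 + 297,000,000×0 = 2,570,500,000; volume = 394,000,000 m³
S = 2,570,500,000 / 394,000,000 = 6.5241 PSU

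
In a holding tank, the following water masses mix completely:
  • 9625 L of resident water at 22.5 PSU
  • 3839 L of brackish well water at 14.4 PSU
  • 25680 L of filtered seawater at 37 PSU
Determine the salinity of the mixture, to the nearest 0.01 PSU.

31.22 PSU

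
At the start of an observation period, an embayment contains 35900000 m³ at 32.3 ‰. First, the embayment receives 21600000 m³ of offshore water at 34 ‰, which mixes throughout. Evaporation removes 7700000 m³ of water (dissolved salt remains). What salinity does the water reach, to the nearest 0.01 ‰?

After mixing: salt = 35,900,000×32.3 + 21,600,000×34 = 1,893,970,000; volume = 57,500,000 m³
After evaporation: salt unchanged = 1,893,970,000; volume = 57,500,000 − 7,700,000 = 49,800,000 m³
S = 1,893,970,000 / 49,800,000 = 38.0315 ‰

38.03 ‰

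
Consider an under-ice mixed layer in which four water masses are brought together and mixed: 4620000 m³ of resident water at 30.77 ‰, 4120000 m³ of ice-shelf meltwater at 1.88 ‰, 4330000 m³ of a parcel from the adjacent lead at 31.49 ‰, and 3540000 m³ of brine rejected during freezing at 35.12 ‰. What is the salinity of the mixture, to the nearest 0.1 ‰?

Salt balance:
salt = 4,620,000×30.77 + 4,120,000×1.88 + 4,330,000×31.49 + 3,540,000×35.12 = 142,157,400 + 7,745,600 + 136,351,700 + 124,324,800 = 410,579,500
volume = 4,620,000 + 4,120,000 + 4,330,000 + 3,540,000 = 16,610,000 m³
S = 410,579,500 / 16,610,000 = 24.719 ‰

24.7 ‰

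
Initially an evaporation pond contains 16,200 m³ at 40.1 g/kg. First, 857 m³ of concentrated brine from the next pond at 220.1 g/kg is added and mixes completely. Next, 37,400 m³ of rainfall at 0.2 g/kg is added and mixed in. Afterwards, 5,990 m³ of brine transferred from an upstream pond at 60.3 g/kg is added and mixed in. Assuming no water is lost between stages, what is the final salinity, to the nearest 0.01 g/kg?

19.97 g/kg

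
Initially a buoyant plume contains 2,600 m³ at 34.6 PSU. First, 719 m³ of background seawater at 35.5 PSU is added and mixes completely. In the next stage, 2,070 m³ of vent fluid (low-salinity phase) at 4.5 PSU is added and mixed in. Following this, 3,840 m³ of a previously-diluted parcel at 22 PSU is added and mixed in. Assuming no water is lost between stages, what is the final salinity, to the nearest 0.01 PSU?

22.68 PSU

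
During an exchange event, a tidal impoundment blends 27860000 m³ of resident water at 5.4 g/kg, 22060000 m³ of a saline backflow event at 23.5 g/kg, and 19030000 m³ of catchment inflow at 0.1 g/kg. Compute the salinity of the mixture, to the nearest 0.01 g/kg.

9.73 g/kg

Salt balance:
salt = 27,860,000×5.4 + 22,060,000×23.5 + 19,030,000×0.1 = 150,444,000 + 518,410,000 + 1,903,000 = 670,757,000
volume = 27,860,000 + 22,060,000 + 19,030,000 = 68,950,000 m³
S = 670,757,000 / 68,950,000 = 9.7282 g/kg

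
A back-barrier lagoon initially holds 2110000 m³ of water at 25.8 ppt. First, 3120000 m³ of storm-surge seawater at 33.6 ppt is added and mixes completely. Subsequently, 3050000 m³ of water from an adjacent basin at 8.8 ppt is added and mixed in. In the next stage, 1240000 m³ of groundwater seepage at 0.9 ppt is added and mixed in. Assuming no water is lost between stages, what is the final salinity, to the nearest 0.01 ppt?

19.67 ppt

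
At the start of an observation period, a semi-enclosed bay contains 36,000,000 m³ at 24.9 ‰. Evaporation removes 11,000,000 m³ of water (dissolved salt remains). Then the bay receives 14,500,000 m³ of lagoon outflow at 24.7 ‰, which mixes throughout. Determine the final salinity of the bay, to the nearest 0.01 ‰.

After evaporation: salt = 36,000,000×24.9 = 896,400,000; volume = 36,000,000 − 11,000,000 = 25,000,000 m³
After mixing: salt = 896,400,000 + 14,500,000×24.7 = 1,254,550,000; volume = 25,000,000 + 14,500,000 = 39,500,000 m³
S = 1,254,550,000 / 39,500,000 = 31.7608 ‰

31.76 ‰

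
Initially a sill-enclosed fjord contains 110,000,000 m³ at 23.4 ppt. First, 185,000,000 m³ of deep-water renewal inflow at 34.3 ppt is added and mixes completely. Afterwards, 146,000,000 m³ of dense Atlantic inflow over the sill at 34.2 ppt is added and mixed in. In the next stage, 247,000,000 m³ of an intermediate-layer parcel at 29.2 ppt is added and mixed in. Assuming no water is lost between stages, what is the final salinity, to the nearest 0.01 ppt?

30.71 ppt

Conserving salt mass:
Initial salt = 110,000,000×23.4 = 2,574,000,000
After stage 1: salt = 2,574,000,000 + 185,000,000×34.3 = 8,919,500,000; volume = 295,000,000 m³; S = 30.236 ppt
After stage 2: salt = 8,919,500,000 + 146,000,000×34.2 = 13,912,700,000; volume = 441,000,000 m³; S = 31.548 ppt
After stage 3: salt = 13,912,700,000 + 247,000,000×29.2 = 21,125,100,000; volume = 688,000,000 m³
S = 21,125,100,000 / 688,000,000 = 30.7051 ppt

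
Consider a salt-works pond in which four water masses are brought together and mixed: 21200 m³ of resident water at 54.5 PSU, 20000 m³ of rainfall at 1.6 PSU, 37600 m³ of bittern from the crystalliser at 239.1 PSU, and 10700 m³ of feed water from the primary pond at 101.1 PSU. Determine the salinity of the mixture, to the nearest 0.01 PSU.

125.80 PSU

By conservation of dissolved salt,
salt = 21,200×54.5 + 20,000×1.6 + 37,600×239.1 + 10,700×101.1 = 1,155,400 + 32,000 + 8,990,160 + 1,081,770 = 11,259,330
volume = 21,200 + 20,000 + 37,600 + 10,700 = 89,500 m³
S = 11,259,330 / 89,500 = 125.8026 PSU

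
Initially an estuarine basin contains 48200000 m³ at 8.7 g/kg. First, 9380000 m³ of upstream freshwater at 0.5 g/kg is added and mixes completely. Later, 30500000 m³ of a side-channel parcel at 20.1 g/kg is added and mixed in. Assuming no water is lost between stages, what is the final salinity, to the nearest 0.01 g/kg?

11.77 g/kg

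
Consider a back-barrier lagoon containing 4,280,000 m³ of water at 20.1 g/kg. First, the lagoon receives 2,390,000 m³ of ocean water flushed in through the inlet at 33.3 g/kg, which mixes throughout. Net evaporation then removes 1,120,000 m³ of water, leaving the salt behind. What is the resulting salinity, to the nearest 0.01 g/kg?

After mixing: salt = 4,280,000×20.1 + 2,390,000×33.3 = 165,615,000; volume = 6,670,000 m³
After evaporation: salt unchanged = 165,615,000; volume = 6,670,000 − 1,120,000 = 5,550,000 m³
S = 165,615,000 / 5,550,000 = 29.8405 g/kg

29.84 g/kg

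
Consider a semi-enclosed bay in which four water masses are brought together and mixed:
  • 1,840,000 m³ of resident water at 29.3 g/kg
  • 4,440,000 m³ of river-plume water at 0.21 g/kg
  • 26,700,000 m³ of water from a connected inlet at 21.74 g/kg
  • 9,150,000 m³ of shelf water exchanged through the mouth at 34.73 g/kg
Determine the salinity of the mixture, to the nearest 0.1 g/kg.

Salt balance:
salt = 1,840,000×29.3 + 4,440,000×0.21 + 26,700,000×21.74 + 9,150,000×34.73 = 53,912,000 + 932,400 + 580,458,000 + 317,779,500 = 953,081,900
volume = 1,840,000 + 4,440,000 + 26,700,000 + 9,150,000 = 42,130,000 m³
S = 953,081,900 / 42,130,000 = 22.622 g/kg

22.6 g/kg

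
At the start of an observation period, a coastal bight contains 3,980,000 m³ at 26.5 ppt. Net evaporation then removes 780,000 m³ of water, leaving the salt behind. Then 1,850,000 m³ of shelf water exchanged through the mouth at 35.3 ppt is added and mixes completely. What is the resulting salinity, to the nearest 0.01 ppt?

33.82 ppt

After evaporation: salt = 3,980,000×26.5 = 105,470,000; volume = 3,980,000 − 780,000 = 3,200,000 m³
After mixing: salt = 105,470,000 + 1,850,000×35.3 = 170,775,000; volume = 3,200,000 + 1,850,000 = 5,050,000 m³
S = 170,775,000 / 5,050,000 = 33.8168 ppt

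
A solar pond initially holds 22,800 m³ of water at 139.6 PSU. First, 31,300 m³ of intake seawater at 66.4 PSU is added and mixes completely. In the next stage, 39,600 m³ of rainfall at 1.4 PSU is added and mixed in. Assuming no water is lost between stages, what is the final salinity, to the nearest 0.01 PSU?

By conservation of dissolved salt,
Initial salt = 22,800×139.6 = 3,182,880
After stage 1: salt = 3,182,880 + 31,300×66.4 = 5,261,200; volume = 54,100 m³; S = 97.25 PSU
After stage 2: salt = 5,261,200 + 39,600×1.4 = 5,316,640; volume = 93,700 m³
S = 5,316,640 / 93,700 = 56.7411 PSU

56.74 PSU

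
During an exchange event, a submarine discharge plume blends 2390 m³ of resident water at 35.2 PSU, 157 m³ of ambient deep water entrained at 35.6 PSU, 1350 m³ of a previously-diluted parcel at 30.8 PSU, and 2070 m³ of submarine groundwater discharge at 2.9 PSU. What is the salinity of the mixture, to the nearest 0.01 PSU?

23.01 PSU

Conserving salt mass:
salt = 2,390×35.2 + 157×35.6 + 1,350×30.8 + 2,070×2.9 = 84,128 + 5,589.2 + 41,580 + 6,003 = 137,300.2
volume = 2,390 + 157 + 1,350 + 2,070 = 5,967 m³
S = 137,300.2 / 5,967 = 23.0099 PSU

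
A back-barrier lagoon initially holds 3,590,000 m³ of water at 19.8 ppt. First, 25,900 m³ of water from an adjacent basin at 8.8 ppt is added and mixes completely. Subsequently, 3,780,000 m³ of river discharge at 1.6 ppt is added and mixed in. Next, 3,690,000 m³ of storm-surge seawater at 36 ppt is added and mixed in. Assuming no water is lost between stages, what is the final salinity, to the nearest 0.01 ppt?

18.96 ppt

Salt balance:
Initial salt = 3,590,000×19.8 = 71,082,000
After stage 1: salt = 71,082,000 + 25,900×8.8 = 71,309,920; volume = 3,615,900 m³; S = 19.721 ppt
After stage 2: salt = 71,309,920 + 3,780,000×1.6 = 77,357,920; volume = 7,395,900 m³; S = 10.46 ppt
After stage 3: salt = 77,357,920 + 3,690,000×36 = 210,197,920; volume = 11,085,900 m³
S = 210,197,920 / 11,085,900 = 18.9608 ppt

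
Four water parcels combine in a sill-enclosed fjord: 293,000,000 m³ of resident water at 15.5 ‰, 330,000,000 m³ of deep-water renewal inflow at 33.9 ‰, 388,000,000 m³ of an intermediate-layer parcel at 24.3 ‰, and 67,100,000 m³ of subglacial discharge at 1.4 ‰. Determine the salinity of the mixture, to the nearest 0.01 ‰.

Weighted by volume,
salt = 293,000,000×15.5 + 330,000,000×33.9 + 388,000,000×24.3 + 67,100,000×1.4 = 4,541,500,000 + 11,187,000,000 + 9,428,400,000 + 93,940,000 = 25,250,840,000
volume = 293,000,000 + 330,000,000 + 388,000,000 + 67,100,000 = 1,078,100,000 m³
S = 25,250,840,000 / 1,078,100,000 = 23.4216 ‰

23.42 ‰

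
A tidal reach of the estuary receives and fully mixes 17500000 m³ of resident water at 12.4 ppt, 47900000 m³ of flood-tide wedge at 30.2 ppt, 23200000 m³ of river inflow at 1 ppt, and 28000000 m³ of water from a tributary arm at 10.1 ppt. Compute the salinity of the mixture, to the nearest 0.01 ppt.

16.89 ppt

Mass of salt is conserved:
salt = 17,500,000×12.4 + 47,900,000×30.2 + 23,200,000×1 + 28,000,000×10.1 = 217,000,000 + 1,446,580,000 + 23,200,000 + 282,800,000 = 1,969,580,000
volume = 17,500,000 + 47,900,000 + 23,200,000 + 28,000,000 = 116,600,000 m³
S = 1,969,580,000 / 116,600,000 = 16.8918 ppt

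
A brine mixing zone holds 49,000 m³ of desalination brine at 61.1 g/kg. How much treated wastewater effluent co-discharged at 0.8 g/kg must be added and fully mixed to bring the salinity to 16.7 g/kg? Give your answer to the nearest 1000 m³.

Salt balance: 49,000×61.1 + V×0.8 = (49,000+V)×16.7
2,993,900 + 0.8V = 818,300 + 16.7V
2,175,600 = 15.9V
V = 136,830.19 m³

137000 m³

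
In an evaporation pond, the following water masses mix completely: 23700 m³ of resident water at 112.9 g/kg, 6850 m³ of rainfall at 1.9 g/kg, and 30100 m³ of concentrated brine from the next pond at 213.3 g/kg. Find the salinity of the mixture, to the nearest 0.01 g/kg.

150.19 g/kg

Mass of salt is conserved:
salt = 23,700×112.9 + 6,850×1.9 + 30,100×213.3 = 2,675,730 + 13,015 + 6,420,330 = 9,109,075
volume = 23,700 + 6,850 + 30,100 = 60,650 m³
S = 9,109,075 / 60,650 = 150.1908 g/kg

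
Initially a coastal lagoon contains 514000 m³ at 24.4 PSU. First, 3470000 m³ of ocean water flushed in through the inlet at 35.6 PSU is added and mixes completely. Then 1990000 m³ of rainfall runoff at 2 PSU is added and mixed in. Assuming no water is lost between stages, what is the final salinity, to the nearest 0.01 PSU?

By conservation of dissolved salt,
Initial salt = 514,000×24.4 = 12,541,600
After stage 1: salt = 12,541,600 + 3,470,000×35.6 = 136,073,600; volume = 3,984,000 m³; S = 34.155 PSU
After stage 2: salt = 136,073,600 + 1,990,000×2 = 140,053,600; volume = 5,974,000 m³
S = 140,053,600 / 5,974,000 = 23.4439 PSU

23.44 PSU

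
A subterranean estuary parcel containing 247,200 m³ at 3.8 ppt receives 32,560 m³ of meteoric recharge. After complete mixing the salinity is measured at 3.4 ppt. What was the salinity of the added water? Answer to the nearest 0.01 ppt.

Salt balance: 247,200×3.8 + 32,560×S = 279,760×3.4
939,360 + 32,560·S = 951,184
S = (951,184 − 939,360) / 32,560 = 0.3631 ppt

0.36 ppt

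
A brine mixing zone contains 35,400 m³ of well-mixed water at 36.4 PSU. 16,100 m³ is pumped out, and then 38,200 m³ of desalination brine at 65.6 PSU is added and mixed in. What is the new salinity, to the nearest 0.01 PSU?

55.80 PSU

Remaining after removal: 19,300 m³ at 36.4 PSU (salt = 702,520)
After addition: salt = 702,520 + 38,200×65.6 = 3,208,440; volume = 57,500 m³
S = 3,208,440 / 57,500 = 55.799 PSU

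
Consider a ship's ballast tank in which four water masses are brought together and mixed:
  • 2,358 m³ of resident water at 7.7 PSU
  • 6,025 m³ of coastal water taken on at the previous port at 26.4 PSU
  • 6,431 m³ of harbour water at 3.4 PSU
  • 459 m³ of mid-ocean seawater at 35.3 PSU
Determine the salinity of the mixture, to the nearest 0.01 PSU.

14.10 PSU

Conserving salt mass:
salt = 2,358×7.7 + 6,025×26.4 + 6,431×3.4 + 459×35.3 = 18,156.6 + 159,060 + 21,865.4 + 16,202.7 = 215,284.7
volume = 2,358 + 6,025 + 6,431 + 459 = 15,273 m³
S = 215,284.7 / 15,273 = 14.0958 PSU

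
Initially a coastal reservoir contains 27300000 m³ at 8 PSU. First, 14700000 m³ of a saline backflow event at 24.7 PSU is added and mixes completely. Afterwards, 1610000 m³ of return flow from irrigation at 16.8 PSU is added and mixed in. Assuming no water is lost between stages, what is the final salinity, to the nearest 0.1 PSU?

14.0 PSU

Mass of salt is conserved:
Initial salt = 27,300,000×8 = 218,400,000
After stage 1: salt = 218,400,000 + 14,700,000×24.7 = 581,490,000; volume = 42,000,000 m³; S = 13.845 PSU
After stage 2: salt = 581,490,000 + 1,610,000×16.8 = 608,538,000; volume = 43,610,000 m³
S = 608,538,000 / 43,610,000 = 13.9541 PSU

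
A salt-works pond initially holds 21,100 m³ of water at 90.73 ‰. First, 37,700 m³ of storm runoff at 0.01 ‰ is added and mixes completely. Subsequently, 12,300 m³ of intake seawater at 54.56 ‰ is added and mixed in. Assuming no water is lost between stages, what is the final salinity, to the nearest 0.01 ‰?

Salt balance:
Initial salt = 21,100×90.73 = 1,914,403
After stage 1: salt = 1,914,403 + 37,700×0.01 = 1,914,780; volume = 58,800 m³; S = 32.564 ‰
After stage 2: salt = 1,914,780 + 12,300×54.56 = 2,585,868; volume = 71,100 m³
S = 2,585,868 / 71,100 = 36.3695 ‰

36.37 ‰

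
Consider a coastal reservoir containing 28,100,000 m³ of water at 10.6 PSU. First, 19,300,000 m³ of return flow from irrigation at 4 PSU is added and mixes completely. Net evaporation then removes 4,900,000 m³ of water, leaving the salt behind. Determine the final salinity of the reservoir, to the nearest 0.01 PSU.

8.82 PSU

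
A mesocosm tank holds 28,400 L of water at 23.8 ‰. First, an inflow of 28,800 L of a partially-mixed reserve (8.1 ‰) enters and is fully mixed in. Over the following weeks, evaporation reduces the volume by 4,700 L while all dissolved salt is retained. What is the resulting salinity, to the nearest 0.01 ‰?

After mixing: salt = 28,400×23.8 + 28,800×8.1 = 909,200; volume = 57,200 L
After evaporation: salt unchanged = 909,200; volume = 57,200 − 4,700 = 52,500 L
S = 909,200 / 52,500 = 17.3181 ‰

17.32 ‰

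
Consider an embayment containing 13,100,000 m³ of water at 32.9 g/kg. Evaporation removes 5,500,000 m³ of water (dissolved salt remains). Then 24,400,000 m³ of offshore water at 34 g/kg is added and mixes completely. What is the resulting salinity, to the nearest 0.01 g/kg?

After evaporation: salt = 13,100,000×32.9 = 430,990,000; volume = 13,100,000 − 5,500,000 = 7,600,000 m³
After mixing: salt = 430,990,000 + 24,400,000×34 = 1,260,590,000; volume = 7,600,000 + 24,400,000 = 32,000,000 m³
S = 1,260,590,000 / 32,000,000 = 39.3934 g/kg

39.39 g/kg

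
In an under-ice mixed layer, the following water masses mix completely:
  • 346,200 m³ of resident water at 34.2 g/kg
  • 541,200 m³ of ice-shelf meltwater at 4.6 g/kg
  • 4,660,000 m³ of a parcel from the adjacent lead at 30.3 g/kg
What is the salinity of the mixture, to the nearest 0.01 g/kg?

28.04 g/kg

By conservation of dissolved salt,
salt = 346,200×34.2 + 541,200×4.6 + 4,660,000×30.3 = 11,840,040 + 2,489,520 + 141,198,000 = 155,527,560
volume = 346,200 + 541,200 + 4,660,000 = 5,547,400 m³
S = 155,527,560 / 5,547,400 = 28.0361 g/kg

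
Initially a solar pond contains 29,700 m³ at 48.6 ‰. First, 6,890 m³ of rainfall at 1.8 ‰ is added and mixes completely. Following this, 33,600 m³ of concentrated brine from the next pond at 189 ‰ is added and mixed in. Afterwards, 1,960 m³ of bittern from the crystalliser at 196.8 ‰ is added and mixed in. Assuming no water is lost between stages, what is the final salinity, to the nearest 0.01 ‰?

113.54 ‰

Total salt / total volume:
Initial salt = 29,700×48.6 = 1,443,420
After stage 1: salt = 1,443,420 + 6,890×1.8 = 1,455,822; volume = 36,590 m³; S = 39.787 ‰
After stage 2: salt = 1,455,822 + 33,600×189 = 7,806,222; volume = 70,190 m³; S = 111.216 ‰
After stage 3: salt = 7,806,222 + 1,960×196.8 = 8,191,950; volume = 72,150 m³
S = 8,191,950 / 72,150 = 113.5405 ‰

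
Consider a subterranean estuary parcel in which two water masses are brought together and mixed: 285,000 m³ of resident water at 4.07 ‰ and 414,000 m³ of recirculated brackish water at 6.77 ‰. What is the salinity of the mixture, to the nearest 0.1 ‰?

5.7 ‰

Total salt / total volume:
salt = 285,000×4.07 + 414,000×6.77 = 1,159,950 + 2,802,780 = 3,962,730
volume = 285,000 + 414,000 = 699,000 m³
S = 3,962,730 / 699,000 = 5.669 ‰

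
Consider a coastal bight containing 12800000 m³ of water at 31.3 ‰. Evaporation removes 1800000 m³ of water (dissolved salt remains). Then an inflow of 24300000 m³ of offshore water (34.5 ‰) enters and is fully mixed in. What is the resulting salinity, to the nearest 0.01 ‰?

35.10 ‰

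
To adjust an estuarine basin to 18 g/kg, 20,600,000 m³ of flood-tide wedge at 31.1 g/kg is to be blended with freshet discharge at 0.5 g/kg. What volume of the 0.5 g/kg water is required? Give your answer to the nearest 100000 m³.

15400000 m³

Salt balance: 20,600,000×31.1 + V×0.5 = (20,600,000+V)×18
640,660,000 + 0.5V = 370,800,000 + 18V
269,860,000 = 17.5V
V = 15,420,571.43 m³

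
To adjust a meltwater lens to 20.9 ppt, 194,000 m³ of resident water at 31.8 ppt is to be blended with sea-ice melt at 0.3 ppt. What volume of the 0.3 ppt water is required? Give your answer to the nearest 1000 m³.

Salt balance: 194,000×31.8 + V×0.3 = (194,000+V)×20.9
6,169,200 + 0.3V = 4,054,600 + 20.9V
2,114,600 = 20.6V
V = 102,650.49 m³

103000 m³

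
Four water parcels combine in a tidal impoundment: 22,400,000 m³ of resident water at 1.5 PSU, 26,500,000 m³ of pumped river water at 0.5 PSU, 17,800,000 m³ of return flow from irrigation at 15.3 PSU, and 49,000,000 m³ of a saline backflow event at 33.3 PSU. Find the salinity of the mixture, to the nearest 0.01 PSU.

16.86 PSU

By conservation of dissolved salt,
salt = 22,400,000×1.5 + 26,500,000×0.5 + 17,800,000×15.3 + 49,000,000×33.3 = 33,600,000 + 13,250,000 + 272,340,000 + 1,631,700,000 = 1,950,890,000
volume = 22,400,000 + 26,500,000 + 17,800,000 + 49,000,000 = 115,700,000 m³
S = 1,950,890,000 / 115,700,000 = 16.8616 PSU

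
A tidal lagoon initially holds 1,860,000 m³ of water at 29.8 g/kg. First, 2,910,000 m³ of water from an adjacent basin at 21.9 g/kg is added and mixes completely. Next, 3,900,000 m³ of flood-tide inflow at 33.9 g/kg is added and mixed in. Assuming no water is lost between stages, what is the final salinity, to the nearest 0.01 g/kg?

Mass of salt is conserved:
Initial salt = 1,860,000×29.8 = 55,428,000
After stage 1: salt = 55,428,000 + 2,910,000×21.9 = 119,157,000; volume = 4,770,000 m³; S = 24.981 g/kg
After stage 2: salt = 119,157,000 + 3,900,000×33.9 = 251,367,000; volume = 8,670,000 m³
S = 251,367,000 / 8,670,000 = 28.9927 g/kg

28.99 g/kg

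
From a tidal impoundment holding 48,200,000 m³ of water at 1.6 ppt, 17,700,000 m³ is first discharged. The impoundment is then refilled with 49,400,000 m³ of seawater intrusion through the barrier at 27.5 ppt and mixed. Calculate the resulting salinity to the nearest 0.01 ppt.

17.61 ppt

Remaining after removal: 30,500,000 m³ at 1.6 ppt (salt = 48,800,000)
After addition: salt = 48,800,000 + 49,400,000×27.5 = 1,407,300,000; volume = 79,900,000 m³
S = 1,407,300,000 / 79,900,000 = 17.6133 ppt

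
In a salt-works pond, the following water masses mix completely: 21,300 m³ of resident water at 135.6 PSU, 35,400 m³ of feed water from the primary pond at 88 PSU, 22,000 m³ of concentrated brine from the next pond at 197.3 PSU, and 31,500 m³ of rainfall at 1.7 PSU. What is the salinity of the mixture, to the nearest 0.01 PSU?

94.35 PSU

Mass of salt is conserved:
salt = 21,300×135.6 + 35,400×88 + 22,000×197.3 + 31,500×1.7 = 2,888,280 + 3,115,200 + 4,340,600 + 53,550 = 10,397,630
volume = 21,300 + 35,400 + 22,000 + 31,500 = 110,200 m³
S = 10,397,630 / 110,200 = 94.3524 PSU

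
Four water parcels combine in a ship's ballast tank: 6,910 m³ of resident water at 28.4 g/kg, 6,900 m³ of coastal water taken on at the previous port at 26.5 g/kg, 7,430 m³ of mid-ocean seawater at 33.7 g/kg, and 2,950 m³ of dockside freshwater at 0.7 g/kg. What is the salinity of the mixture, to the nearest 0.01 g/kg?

Mass of salt is conserved:
salt = 6,910×28.4 + 6,900×26.5 + 7,430×33.7 + 2,950×0.7 = 196,244 + 182,850 + 250,391 + 2,065 = 631,550
volume = 6,910 + 6,900 + 7,430 + 2,950 = 24,190 m³
S = 631,550 / 24,190 = 26.1079 g/kg

26.11 g/kg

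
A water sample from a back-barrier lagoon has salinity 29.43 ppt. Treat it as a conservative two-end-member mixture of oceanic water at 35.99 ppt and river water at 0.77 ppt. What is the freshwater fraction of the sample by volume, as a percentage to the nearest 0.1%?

Let f be the freshwater fraction. Salt balance per unit volume:
f×0.77 + (1−f)×35.99 = 29.43
f = (35.99 − 29.43) / (35.99 − 0.77) = 6.56/35.22 = 0.1863

18.6%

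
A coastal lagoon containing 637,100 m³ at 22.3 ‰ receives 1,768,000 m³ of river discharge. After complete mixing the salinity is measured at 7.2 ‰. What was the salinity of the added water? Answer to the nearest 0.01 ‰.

Salt balance: 637,100×22.3 + 1,768,000×S = 2,405,100×7.2
14,207,330 + 1,768,000·S = 17,316,720
S = (17,316,720 − 14,207,330) / 1,768,000 = 1.7587 ‰

1.76 ‰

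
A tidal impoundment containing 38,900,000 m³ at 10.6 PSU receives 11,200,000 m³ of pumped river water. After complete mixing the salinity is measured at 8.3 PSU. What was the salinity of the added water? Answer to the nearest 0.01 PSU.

0.31 PSU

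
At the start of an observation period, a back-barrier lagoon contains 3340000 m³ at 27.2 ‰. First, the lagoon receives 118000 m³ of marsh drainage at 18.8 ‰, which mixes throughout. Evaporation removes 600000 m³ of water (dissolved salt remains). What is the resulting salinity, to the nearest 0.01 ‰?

32.56 ‰

After mixing: salt = 3,340,000×27.2 + 118,000×18.8 = 93,066,400; volume = 3,458,000 m³
After evaporation: salt unchanged = 93,066,400; volume = 3,458,000 − 600,000 = 2,858,000 m³
S = 93,066,400 / 2,858,000 = 32.5635 ‰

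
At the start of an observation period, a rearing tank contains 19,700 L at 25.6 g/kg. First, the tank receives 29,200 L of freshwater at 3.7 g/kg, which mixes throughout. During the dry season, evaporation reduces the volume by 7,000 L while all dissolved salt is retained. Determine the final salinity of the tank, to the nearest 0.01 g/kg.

After mixing: salt = 19,700×25.6 + 29,200×3.7 = 612,360; volume = 48,900 L
After evaporation: salt unchanged = 612,360; volume = 48,900 − 7,000 = 41,900 L
S = 612,360 / 41,900 = 14.6148 g/kg

14.61 g/kg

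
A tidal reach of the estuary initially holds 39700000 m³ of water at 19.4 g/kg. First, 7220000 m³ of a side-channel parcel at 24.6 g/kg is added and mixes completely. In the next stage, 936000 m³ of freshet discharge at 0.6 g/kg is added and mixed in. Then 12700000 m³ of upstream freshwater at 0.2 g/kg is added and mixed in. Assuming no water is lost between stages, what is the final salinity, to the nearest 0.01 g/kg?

By conservation of dissolved salt,
Initial salt = 39,700,000×19.4 = 770,180,000
After stage 1: salt = 770,180,000 + 7,220,000×24.6 = 947,792,000; volume = 46,920,000 m³; S = 20.2 g/kg
After stage 2: salt = 947,792,000 + 936,000×0.6 = 948,353,600; volume = 47,856,000 m³; S = 19.817 g/kg
After stage 3: salt = 948,353,600 + 12,700,000×0.2 = 950,893,600; volume = 60,556,000 m³
S = 950,893,600 / 60,556,000 = 15.7027 g/kg

15.70 g/kg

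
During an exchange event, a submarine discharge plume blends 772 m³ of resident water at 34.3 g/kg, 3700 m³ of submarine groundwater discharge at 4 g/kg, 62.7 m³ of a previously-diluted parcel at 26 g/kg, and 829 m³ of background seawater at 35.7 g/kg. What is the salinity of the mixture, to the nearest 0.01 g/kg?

By conservation of dissolved salt,
salt = 772×34.3 + 3,700×4 + 62.7×26 + 829×35.7 = 26,479.6 + 14,800 + 1,630.2 + 29,595.3 = 72,505.1
volume = 772 + 3,700 + 62.7 + 829 = 5,363.7 m³
S = 72,505.1 / 5,363.7 = 13.5177 g/kg

13.52 g/kg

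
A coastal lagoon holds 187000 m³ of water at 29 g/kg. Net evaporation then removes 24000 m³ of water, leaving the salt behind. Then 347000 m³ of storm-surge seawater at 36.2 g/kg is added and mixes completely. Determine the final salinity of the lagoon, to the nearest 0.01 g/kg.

35.26 g/kg

After evaporation: salt = 187,000×29 = 5,423,000; volume = 187,000 − 24,000 = 163,000 m³
After mixing: salt = 5,423,000 + 347,000×36.2 = 17,984,400; volume = 163,000 + 347,000 = 510,000 m³
S = 17,984,400 / 510,000 = 35.2635 g/kg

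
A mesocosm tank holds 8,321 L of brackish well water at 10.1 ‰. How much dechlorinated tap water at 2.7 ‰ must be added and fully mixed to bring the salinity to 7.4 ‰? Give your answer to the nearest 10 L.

4780 L

Salt balance: 8,321×10.1 + V×2.7 = (8,321+V)×7.4
84,042.1 + 2.7V = 61,575.4 + 7.4V
22,466.7 = 4.7V
V = 4,780.15 L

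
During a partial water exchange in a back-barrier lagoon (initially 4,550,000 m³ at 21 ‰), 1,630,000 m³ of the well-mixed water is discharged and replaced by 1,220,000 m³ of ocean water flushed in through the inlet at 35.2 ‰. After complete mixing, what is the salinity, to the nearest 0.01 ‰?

25.18 ‰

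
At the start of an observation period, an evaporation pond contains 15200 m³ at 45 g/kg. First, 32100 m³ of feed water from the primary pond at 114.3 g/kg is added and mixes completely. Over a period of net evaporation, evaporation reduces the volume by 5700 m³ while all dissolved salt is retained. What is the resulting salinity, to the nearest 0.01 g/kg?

After mixing: salt = 15,200×45 + 32,100×114.3 = 4,353,030; volume = 47,300 m³
After evaporation: salt unchanged = 4,353,030; volume = 47,300 − 5,700 = 41,600 m³
S = 4,353,030 / 41,600 = 104.6401 g/kg

104.64 g/kg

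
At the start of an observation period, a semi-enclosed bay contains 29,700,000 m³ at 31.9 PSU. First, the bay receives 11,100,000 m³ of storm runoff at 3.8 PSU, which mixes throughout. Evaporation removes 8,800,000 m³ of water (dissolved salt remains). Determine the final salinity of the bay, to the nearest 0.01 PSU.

30.93 PSU

After mixing: salt = 29,700,000×31.9 + 11,100,000×3.8 = 989,610,000; volume = 40,800,000 m³
After evaporation: salt unchanged = 989,610,000; volume = 40,800,000 − 8,800,000 = 32,000,000 m³
S = 989,610,000 / 32,000,000 = 30.9253 PSU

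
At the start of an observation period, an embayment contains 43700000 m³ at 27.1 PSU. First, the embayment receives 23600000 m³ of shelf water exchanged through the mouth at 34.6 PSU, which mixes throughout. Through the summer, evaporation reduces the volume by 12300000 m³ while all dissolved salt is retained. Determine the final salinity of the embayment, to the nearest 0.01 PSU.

After mixing: salt = 43,700,000×27.1 + 23,600,000×34.6 = 2,000,830,000; volume = 67,300,000 m³
After evaporation: salt unchanged = 2,000,830,000; volume = 67,300,000 − 12,300,000 = 55,000,000 m³
S = 2,000,830,000 / 55,000,000 = 36.3787 PSU

36.38 PSU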